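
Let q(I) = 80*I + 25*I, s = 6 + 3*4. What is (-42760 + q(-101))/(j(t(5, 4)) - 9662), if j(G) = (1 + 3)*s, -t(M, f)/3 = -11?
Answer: 10673/1918 ≈ 5.5647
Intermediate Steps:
t(M, f) = 33 (t(M, f) = -3*(-11) = 33)
s = 18 (s = 6 + 12 = 18)
q(I) = 105*I
j(G) = 72 (j(G) = (1 + 3)*18 = 4*18 = 72)
(-42760 + q(-101))/(j(t(5, 4)) - 9662) = (-42760 + 105*(-101))/(72 - 9662) = (-42760 - 10605)/(-9590) = -53365*(-1/9590) = 10673/1918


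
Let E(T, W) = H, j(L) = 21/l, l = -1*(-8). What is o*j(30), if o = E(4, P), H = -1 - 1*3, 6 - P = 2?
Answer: -21/2 ≈ -10.500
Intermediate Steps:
P = 4 (P = 6 - 1*2 = 6 - 2 = 4)
l = 8
j(L) = 21/8
H = -4 (H = -1 - 3 = -4)
E(T, W) = -4
o = -4
o*j(30) = -4*21/8 = -21/2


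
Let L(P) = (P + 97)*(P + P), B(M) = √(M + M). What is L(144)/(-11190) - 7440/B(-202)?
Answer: -11568/1865 + 3720*I*√101/101 ≈ -6.2027 + 370.15*I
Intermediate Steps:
B(M) = √2*√M (B(M) = √(2*M) = √2*√M)
L(P) = 2*P*(97 + P) (L(P) = (97 + P)*(2*P) = 2*P*(97 + P))
L(144)/(-11190) - 7440/B(-202) = (2*144*(97 + 144))/(-11190) - 7440*(-I*√101/202) = (2*144*241)*(-1/11190) - 7440*(-I*√101/202) = 69408*(-1/11190) - 7440*(-I*√101/202) = -11568/1865 - (-3720)*I*√101/101 = -11568/1865 + 3720*I*√101/101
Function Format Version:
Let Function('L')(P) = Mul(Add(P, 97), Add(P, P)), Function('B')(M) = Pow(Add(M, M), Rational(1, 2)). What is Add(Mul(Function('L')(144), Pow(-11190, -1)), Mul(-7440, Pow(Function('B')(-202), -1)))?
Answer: Add(Rational(-11568, 1865), Mul(Rational(3720, 101), I, Pow(101, Rational(1, 2)))) ≈ Add(-6.2027, Mul(370.15, I))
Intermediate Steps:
Function('B')(M) = Mul(Pow(2, Rational(1, 2)), Pow(M, Rational(1, 2))) (Function('B')(M) = Pow(Mul(2, M), Rational(1, 2)) = Mul(Pow(2, Rational(1, 2)), Pow(M, Rational(1, 2))))
Function('L')(P) = Mul(2, P, Add(97, P)) (Function('L')(P) = Mul(Add(97, P), Mul(2, P)) = Mul(2, P, Add(97, P)))
Add(Mul(Function('L')(144), Pow(-11190, -1)), Mul(-7440, Pow(Function('B')(-202), -1))) = Add(Mul(Mul(2, 144, Add(97, 144)), Pow(-11190, -1)), Mul(-7440, Pow(Mul(Pow(2, Rational(1, 2)), Pow(-202, Rational(1, 2))), -1))) = Add(Mul(Mul(2, 144, 241), Rational(-1, 11190)), Mul(-7440, Pow(Mul(Pow(2, Rational(1, 2)), Mul(I, Pow(202, Rational(1, 2)))), -1))) = Add(Mul(69408, Rational(-1, 11190)), Mul(-7440, Pow(Mul(2, I, Pow(101, Rational(1, 2))), -1))) = Add(Rational(-11568, 1865), Mul(-7440, Mul(Rational(-1, 202), I, Pow(101, Rational(1, 2))))) = Add(Rational(-11568, 1865), Mul(Rational(3720, 101), I, Pow(101, Rational(1, 2))))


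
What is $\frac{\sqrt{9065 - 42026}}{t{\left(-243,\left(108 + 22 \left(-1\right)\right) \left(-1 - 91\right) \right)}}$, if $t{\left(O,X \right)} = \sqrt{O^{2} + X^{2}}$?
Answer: $\frac{i \sqrt{2065296476073}}{62658793} \approx 0.022936 i$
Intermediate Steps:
$\frac{\sqrt{9065 - 42026}}{t{\left(-243,\left(108 + 22 \left(-1\right)\right) \left(-1 - 91\right) \right)}} = \frac{\sqrt{9065 - 42026}}{\sqrt{\left(-243\right)^{2} + \left(\left(108 + 22 \left(-1\right)\right) \left(-1 - 91\right)\right)^{2}}} = \frac{\sqrt{-32961}}{\sqrt{59049 + \left(\left(108 - 22\right) \left(-92\right)\right)^{2}}} = \frac{i \sqrt{32961}}{\sqrt{59049 + \left(86 \left(-92\right)\right)^{2}}} = \frac{i \sqrt{32961}}{\sqrt{59049 + \left(-7912\right)^{2}}} = \frac{i \sqrt{32961}}{\sqrt{59049 + 62599744}} = \frac{i \sqrt{32961}}{\sqrt{62658793}} = i \sqrt{32961} \frac{\sqrt{62658793}}{62658793} = \frac{i \sqrt{2065296476073}}{62658793}$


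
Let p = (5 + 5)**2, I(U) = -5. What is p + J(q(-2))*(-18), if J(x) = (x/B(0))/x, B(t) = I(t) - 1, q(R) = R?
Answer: 103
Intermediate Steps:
p = 100 (p = 10**2 = 100)
B(t) = -6 (B(t) = -5 - 1 = -6)
J(x) = -1/6 (J(x) = (x/(-6))/x = (x*(-1/6))/x = (-x/6)/x = -1/6)
p + J(q(-2))*(-18) = 100 - 1/6*(-18) = 100 + 3 = 103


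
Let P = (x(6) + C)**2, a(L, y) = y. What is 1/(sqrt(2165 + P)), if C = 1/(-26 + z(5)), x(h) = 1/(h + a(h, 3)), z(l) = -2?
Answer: 252*sqrt(137486521)/137486521 ≈ 0.021492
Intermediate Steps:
x(h) = 1/(3 + h) (x(h) = 1/(h + 3) = 1/(3 + h))
C = -1/28 (C = 1/(-26 - 2) = 1/(-28) = -1/28 ≈ -0.035714)
P = 361/63504 (P = (1/(3 + 6) - 1/28)**2 = (1/9 - 1/28)**2 = (19/252)**2 = 361/63504 ≈ 0.0056847)
1/(sqrt(2165 + P)) = 1/(sqrt(2165 + 361/63504)) = 1/(sqrt(137486521/63504)) = 1/(sqrt(137486521)/252) = 252*sqrt(137486521)/137486521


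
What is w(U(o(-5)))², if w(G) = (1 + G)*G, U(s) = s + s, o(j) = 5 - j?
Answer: 176400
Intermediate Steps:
U(s) = 2*s
w(G) = G*(1 + G)
w(U(o(-5)))² = ((2*(5 - 1*(-5)))*(1 + 2*(5 - 1*(-5))))² = ((2*(5 + 5))*(1 + 2*(5 + 5)))² = ((2*10)*(1 + 2*10))² = (20*(1 + 20))² = (20*21)² = 420² = 176400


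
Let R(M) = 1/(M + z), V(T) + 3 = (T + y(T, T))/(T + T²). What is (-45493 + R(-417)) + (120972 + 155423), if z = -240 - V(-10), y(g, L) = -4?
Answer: 6793829501/29423 ≈ 2.3090e+5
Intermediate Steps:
V(T) = -3 + (-4 + T)/(T + T²) (V(T) = -3 + (T - 4)/(T + T²) = -3 + (-4 + T)/(T + T²))
z = -10658/45 (z = -240 - (-4 - 3*(-10)² - 2*(-10))/((-10)*(1 - 10)) = -240 - (-1)*(-4 - 3*100 + 20)/(10*(-9)) = -240 - (-1)*(-1)*(-4 - 300 + 20)/(10*9) = -240 - (-1)*(-1)*(-284)/(10*9) = -240 - 1*(-142/45) = -240 + 142/45 = -10658/45 ≈ -236.84)
R(M) = 1/(-10658/45 + M) (R(M) = 1/(M - 10658/45) = 1/(-10658/45 + M))
(-45493 + R(-417)) + (120972 + 155423) = (-45493 + 45/(-10658 + 45*(-417))) + (120972 + 155423) = (-45493 + 45/(-10658 - 18765)) + 276395 = (-45493 + 45/(-29423)) + 276395 = (-45493 + 45*(-1/29423)) + 276395 = (-45493 - 45/29423) + 276395 = -1338540584/29423 + 276395 = 6793829501/29423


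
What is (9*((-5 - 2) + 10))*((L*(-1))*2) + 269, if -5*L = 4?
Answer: 1561/5 ≈ 312.20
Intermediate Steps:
L = -⅘ (L = -⅕*4 = -⅘ ≈ -0.80000)
(9*((-5 - 2) + 10))*((L*(-1))*2) + 269 = (9*((-5 - 2) + 10))*(-⅘*(-1)*2) + 269 = (9*(-7 + 10))*((⅘)*2) + 269 = (9*3)*(8/5) + 269 = 27*(8/5) + 269 = 216/5 + 269 = 1561/5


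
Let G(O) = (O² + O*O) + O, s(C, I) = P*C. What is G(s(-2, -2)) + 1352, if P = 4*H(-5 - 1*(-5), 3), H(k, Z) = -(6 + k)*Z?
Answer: 42968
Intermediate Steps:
H(k, Z) = -Z*(6 + k)
P = -72 (P = 4*(-1*3*(6 + (-5 - 1*(-5)))) = 4*(-1*3*(6 + (-5 + 5))) = 4*(-1*3*(6 + 0)) = 4*(-1*3*6) = 4*(-18) = -72)
s(C, I) = -72*C
G(O) = O + 2*O² (G(O) = (O² + O²) + O = 2*O² + O = O + 2*O²)
G(s(-2, -2)) + 1352 = (-72*(-2))*(1 + 2*(-72*(-2))) + 1352 = 144*(1 + 2*144) + 1352 = 144*(1 + 288) + 1352 = 144*289 + 1352 = 41616 + 1352 = 42968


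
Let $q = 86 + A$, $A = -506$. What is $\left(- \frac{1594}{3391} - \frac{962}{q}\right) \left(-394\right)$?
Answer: $- \frac{255377207}{356055} \approx -717.24$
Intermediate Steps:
$q = -420$ ($q = 86 - 506 = -420$)
$\left(- \frac{1594}{3391} - \frac{962}{q}\right) \left(-394\right) = \left(- \frac{1594}{3391} - \frac{962}{-420}\right) \left(-394\right) = \left(\left(-1594\right) \frac{1}{3391} - - \frac{481}{210}\right) \left(-394\right) = \left(- \frac{1594}{3391} + \frac{481}{210}\right) \left(-394\right) = \frac{1296331}{712110} \left(-394\right) = - \frac{255377207}{356055}$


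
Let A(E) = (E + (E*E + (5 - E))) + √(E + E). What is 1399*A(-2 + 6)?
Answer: 29379 + 2798*√2 ≈ 33336.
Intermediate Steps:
A(E) = 5 + E² + √2*√E (A(E) = (E + (E² + (5 - E))) + √(2*E) = (E + (5 + E² - E)) + √2*√E = (5 + E²) + √2*√E = 5 + E² + √2*√E)
1399*A(-2 + 6) = 1399*(5 + (-2 + 6)² + √2*√(-2 + 6)) = 1399*(5 + 4² + √2*√4) = 1399*(5 + 16 + √2*2) = 1399*(5 + 16 + 2*√2) = 1399*(21 + 2*√2) = 29379 + 2798*√2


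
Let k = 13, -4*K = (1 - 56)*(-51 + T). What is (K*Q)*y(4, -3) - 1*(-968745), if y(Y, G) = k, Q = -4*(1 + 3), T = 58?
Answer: 948725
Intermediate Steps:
K = 385/4 (K = -(1 - 56)*(-51 + 58)/4 = -(-55)*7/4 = -¼*(-385) = 385/4 ≈ 96.250)
Q = -16 (Q = -4*4 = -16)
y(Y, G) = 13
(K*Q)*y(4, -3) - 1*(-968745) = ((385/4)*(-16))*13 - 1*(-968745) = -1540*13 + 968745 = -20020 + 968745 = 948725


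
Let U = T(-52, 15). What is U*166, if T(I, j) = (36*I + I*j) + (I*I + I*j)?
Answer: -120848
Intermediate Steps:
T(I, j) = I² + 36*I + 2*I*j (T(I, j) = (36*I + I*j) + (I² + I*j) = I² + 36*I + 2*I*j)
U = -728 (U = -52*(36 - 52 + 2*15) = -52*(36 - 52 + 30) = -52*14 = -728)
U*166 = -728*166 = -120848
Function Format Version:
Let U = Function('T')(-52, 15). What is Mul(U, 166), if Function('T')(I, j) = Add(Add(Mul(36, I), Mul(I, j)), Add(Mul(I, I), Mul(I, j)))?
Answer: -120848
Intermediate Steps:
Function('T')(I, j) = Add(Pow(I, 2), Mul(36, I), Mul(2, I, j)) (Function('T')(I, j) = Add(Add(Mul(36, I), Mul(I, j)), Add(Pow(I, 2), Mul(I, j))) = Add(Pow(I, 2), Mul(36, I), Mul(2, I, j)))
U = -728 (U = Mul(-52, Add(36, -52, Mul(2, 15))) = Mul(-52, Add(36, -52, 30)) = Mul(-52, 14) = -728)
Mul(U, 166) = Mul(-728, 166) = -120848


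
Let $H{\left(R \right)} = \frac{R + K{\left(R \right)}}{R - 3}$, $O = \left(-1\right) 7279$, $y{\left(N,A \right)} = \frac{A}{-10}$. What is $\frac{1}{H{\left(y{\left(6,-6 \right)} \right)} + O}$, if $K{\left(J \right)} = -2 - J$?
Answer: $- \frac{6}{43669} \approx -0.0001374$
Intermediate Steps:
$y{\left(N,A \right)} = - \frac{A}{10}$ ($y{\left(N,A \right)} = A \left(- \frac{1}{10}\right) = - \frac{A}{10}$)
$O = -7279$
$H{\left(R \right)} = - \frac{2}{-3 + R}$ ($H{\left(R \right)} = \frac{R - \left(2 + R\right)}{R - 3} = - \frac{2}{-3 + R}$)
$\frac{1}{H{\left(y{\left(6,-6 \right)} \right)} + O} = \frac{1}{- \frac{2}{-3 - - \frac{3}{5}} - 7279} = \frac{1}{- \frac{2}{-3 + \frac{3}{5}} - 7279} = \frac{1}{- \frac{2}{- \frac{12}{5}} - 7279} = \frac{1}{\left(-2\right) \left(- \frac{5}{12}\right) - 7279} = \frac{1}{\frac{5}{6} - 7279} = \frac{1}{- \frac{43669}{6}} = - \frac{6}{43669}$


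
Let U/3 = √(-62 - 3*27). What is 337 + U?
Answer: 337 + 3*I*√143 ≈ 337.0 + 35.875*I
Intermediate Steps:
U = 3*I*√143 (U = 3*√(-62 - 3*27) = 3*√(-62 - 81) = 3*√(-143) = 3*(I*√143) = 3*I*√143 ≈ 35.875*I)
337 + U = 337 + 3*I*√143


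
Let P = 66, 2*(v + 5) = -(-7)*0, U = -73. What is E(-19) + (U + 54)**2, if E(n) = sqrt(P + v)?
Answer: 361 + sqrt(61) ≈ 368.81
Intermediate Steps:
v = -5 (v = -5 + (-(-7)*0)/2 = -5 + (-1*0)/2 = -5 + (1/2)*0 = -5 + 0 = -5)
E(n) = sqrt(61) (E(n) = sqrt(66 - 5) = sqrt(61))
E(-19) + (U + 54)**2 = sqrt(61) + (-73 + 54)**2 = sqrt(61) + (-19)**2 = sqrt(61) + 361 = 361 + sqrt(61)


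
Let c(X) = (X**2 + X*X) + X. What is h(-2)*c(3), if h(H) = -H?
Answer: 42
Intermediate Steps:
c(X) = X + 2*X**2 (c(X) = (X**2 + X**2) + X = 2*X**2 + X = X + 2*X**2)
h(-2)*c(3) = (-1*(-2))*(3*(1 + 2*3)) = 2*(3*(1 + 6)) = 2*(3*7) = 2*21 = 42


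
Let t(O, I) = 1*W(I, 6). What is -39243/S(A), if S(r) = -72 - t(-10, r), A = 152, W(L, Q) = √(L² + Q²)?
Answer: -706374/4489 + 39243*√5785/8978 ≈ 175.10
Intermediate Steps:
t(O, I) = √(36 + I²) (t(O, I) = 1*√(I² + 6²) = 1*√(I² + 36) = 1*√(36 + I²) = √(36 + I²))
S(r) = -72 - √(36 + r²)
-39243/S(A) = -39243/(-72 - √(36 + 152²)) = -39243/(-72 - √(36 + 23104)) = -39243/(-72 - √23140) = -39243/(-72 - 2*√5785)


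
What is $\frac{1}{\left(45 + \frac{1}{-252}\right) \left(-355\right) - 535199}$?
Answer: $- \frac{252}{138895493} \approx -1.8143 \cdot 10^{-6}$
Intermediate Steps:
$\frac{1}{\left(45 + \frac{1}{-252}\right) \left(-355\right) - 535199} = \frac{1}{\left(45 - \frac{1}{252}\right) \left(-355\right) - 535199} = \frac{1}{\frac{11339}{252} \left(-355\right) - 535199} = \frac{1}{- \frac{4025345}{252} - 535199} = \frac{1}{- \frac{138895493}{252}} = - \frac{252}{138895493}$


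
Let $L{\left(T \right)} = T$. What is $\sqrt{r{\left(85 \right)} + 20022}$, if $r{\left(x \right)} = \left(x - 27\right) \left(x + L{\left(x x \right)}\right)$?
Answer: $\sqrt{444002} \approx 666.33$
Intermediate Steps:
$r{\left(x \right)} = \left(-27 + x\right) \left(x + x^{2}\right)$ ($r{\left(x \right)} = \left(x - 27\right) \left(x + x x\right) = \left(-27 + x\right) \left(x + x^{2}\right)$)
$\sqrt{r{\left(85 \right)} + 20022} = \sqrt{85 \left(-27 + 85^{2} - 2210\right) + 20022} = \sqrt{85 \left(-27 + 7225 - 2210\right) + 20022} = \sqrt{85 \cdot 4988 + 20022} = \sqrt{423980 + 20022} = \sqrt{444002}$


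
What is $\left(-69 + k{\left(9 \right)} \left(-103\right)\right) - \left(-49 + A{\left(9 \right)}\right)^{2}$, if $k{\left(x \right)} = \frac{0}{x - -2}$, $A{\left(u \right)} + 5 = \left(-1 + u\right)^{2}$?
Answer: $-169$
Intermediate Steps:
$A{\left(u \right)} = -5 + \left(-1 + u\right)^{2}$
$k{\left(x \right)} = 0$ ($k{\left(x \right)} = \frac{0}{x + 2} = \frac{0}{2 + x} = 0$)
$\left(-69 + k{\left(9 \right)} \left(-103\right)\right) - \left(-49 + A{\left(9 \right)}\right)^{2} = \left(-69 + 0 \left(-103\right)\right) - \left(-49 - \left(5 - \left(-1 + 9\right)^{2}\right)\right)^{2} = \left(-69 + 0\right) - \left(-49 - \left(5 - 8^{2}\right)\right)^{2} = -69 - \left(-49 + \left(-5 + 64\right)\right)^{2} = -69 - \left(-49 + 59\right)^{2} = -69 - 10^{2} = -69 - 100 = -169$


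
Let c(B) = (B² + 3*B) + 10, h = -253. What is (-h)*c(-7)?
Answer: 9614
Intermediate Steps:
c(B) = 10 + B² + 3*B
(-h)*c(-7) = (-1*(-253))*(10 + (-7)² + 3*(-7)) = 253*(10 + 49 - 21) = 253*38 = 9614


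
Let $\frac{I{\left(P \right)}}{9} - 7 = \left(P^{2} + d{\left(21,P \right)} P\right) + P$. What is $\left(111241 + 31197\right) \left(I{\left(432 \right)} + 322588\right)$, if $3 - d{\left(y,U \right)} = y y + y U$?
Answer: $-4980875251550$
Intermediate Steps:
$d{\left(y,U \right)} = 3 - y^{2} - U y$ ($d{\left(y,U \right)} = 3 - \left(y y + y U\right) = 3 - \left(y^{2} + U y\right) = 3 - y^{2} - U y$)
$I{\left(P \right)} = 63 + 9 P + 9 P^{2} + 9 P \left(-438 - 21 P\right)$ ($I{\left(P \right)} = 63 + 9 \left(\left(P^{2} + \left(3 - 21^{2} - P 21\right) P\right) + P\right) = 63 + 9 \left(\left(P^{2} + \left(3 - 441 - 21 P\right) P\right) + P\right) = 63 + 9 \left(\left(P^{2} + \left(-438 - 21 P\right) P\right) + P\right) = 63 + 9 \left(\left(P^{2} + P \left(-438 - 21 P\right)\right) + P\right) = 63 + 9 \left(P + P^{2} + P \left(-438 - 21 P\right)\right) = 63 + \left(9 P + 9 P^{2} + 9 P \left(-438 - 21 P\right)\right) = 63 + 9 P + 9 P^{2} + 9 P \left(-438 - 21 P\right)$)
$\left(111241 + 31197\right) \left(I{\left(432 \right)} + 322588\right) = \left(111241 + 31197\right) \left(\left(63 - 1699056 - 180 \cdot 432^{2}\right) + 322588\right) = 142438 \left(\left(63 - 1699056 - 33592320\right) + 322588\right) = 142438 \left(-35291313 + 322588\right) = 142438 \left(-34968725\right) = -4980875251550$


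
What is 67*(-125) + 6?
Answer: -8369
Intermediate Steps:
67*(-125) + 6 = -8375 + 6 = -8369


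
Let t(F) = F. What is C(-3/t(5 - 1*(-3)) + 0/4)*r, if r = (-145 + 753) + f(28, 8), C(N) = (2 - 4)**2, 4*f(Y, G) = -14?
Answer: 2418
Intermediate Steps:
f(Y, G) = -7/2 (f(Y, G) = (1/4)*(-14) = -7/2)
C(N) = 4 (C(N) = (-2)**2 = 4)
r = 1209/2 (r = (-145 + 753) - 7/2 = 608 - 7/2 = 1209/2 ≈ 604.50)
C(-3/t(5 - 1*(-3)) + 0/4)*r = 4*(1209/2) = 2418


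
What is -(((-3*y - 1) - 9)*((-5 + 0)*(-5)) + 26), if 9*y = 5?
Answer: 797/3 ≈ 265.67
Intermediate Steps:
y = 5/9 (y = (1/9)*5 = 5/9 ≈ 0.55556)
-(((-3*y - 1) - 9)*((-5 + 0)*(-5)) + 26) = -(((-3*5/9 - 1) - 9)*((-5 + 0)*(-5)) + 26) = -(((-5/3 - 1) - 9)*(-5*(-5)) + 26) = -((-8/3 - 9)*25 + 26) = -(-35/3*25 + 26) = -(-875/3 + 26) = -1*(-797/3) = 797/3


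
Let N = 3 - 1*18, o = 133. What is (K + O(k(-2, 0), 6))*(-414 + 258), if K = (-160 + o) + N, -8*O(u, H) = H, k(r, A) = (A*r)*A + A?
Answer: 6669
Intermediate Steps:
k(r, A) = A + r*A² (k(r, A) = r*A² + A = A + r*A²)
O(u, H) = -H/8
N = -15 (N = 3 - 18 = -15)
K = -42 (K = (-160 + 133) - 15 = -27 - 15 = -42)
(K + O(k(-2, 0), 6))*(-414 + 258) = (-42 - ⅛*6)*(-414 + 258) = (-42 - ¾)*(-156) = -171/4*(-156) = 6669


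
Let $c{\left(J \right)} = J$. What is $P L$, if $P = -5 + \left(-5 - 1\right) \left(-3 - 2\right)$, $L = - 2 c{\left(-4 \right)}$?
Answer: $200$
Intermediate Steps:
$L = 8$ ($L = \left(-2\right) \left(-4\right) = 8$)
$P = 25$ ($P = -5 + \left(-5 - 1\right) \left(-5\right) = -5 - -30 = -5 + 30 = 25$)
$P L = 25 \cdot 8 = 200$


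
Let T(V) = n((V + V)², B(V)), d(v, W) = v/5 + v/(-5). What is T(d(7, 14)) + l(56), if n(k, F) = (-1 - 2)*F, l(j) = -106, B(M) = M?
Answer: -106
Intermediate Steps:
n(k, F) = -3*F
d(v, W) = 0 (d(v, W) = v*(⅕) + v*(-⅕) = v/5 - v/5 = 0)
T(V) = -3*V
T(d(7, 14)) + l(56) = -3*0 - 106 = 0 - 106 = -106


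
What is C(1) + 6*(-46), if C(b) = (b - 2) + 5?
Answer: -272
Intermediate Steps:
C(b) = 3 + b (C(b) = (-2 + b) + 5 = 3 + b)
C(1) + 6*(-46) = (3 + 1) + 6*(-46) = 4 - 276 = -272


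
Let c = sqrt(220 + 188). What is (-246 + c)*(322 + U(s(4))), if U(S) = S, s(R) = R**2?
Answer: -83148 + 676*sqrt(102) ≈ -76321.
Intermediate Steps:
c = 2*sqrt(102) (c = sqrt(408) = 2*sqrt(102) ≈ 20.199)
(-246 + c)*(322 + U(s(4))) = (-246 + 2*sqrt(102))*(322 + 4**2) = (-246 + 2*sqrt(102))*(322 + 16) = (-246 + 2*sqrt(102))*338 = -83148 + 676*sqrt(102)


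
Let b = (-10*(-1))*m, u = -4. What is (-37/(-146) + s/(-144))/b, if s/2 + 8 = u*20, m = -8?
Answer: -1939/105120 ≈ -0.018446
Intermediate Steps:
s = -176 (s = -16 + 2*(-4*20) = -16 + 2*(-80) = -16 - 160 = -176)
b = -80 (b = -10*(-1)*(-8) = 10*(-8) = -80)
(-37/(-146) + s/(-144))/b = (-37/(-146) - 176/(-144))/(-80) = (-37*(-1/146) - 176*(-1/144))*(-1/80) = (37/146 + 11/9)*(-1/80) = (1939/1314)*(-1/80) = -1939/105120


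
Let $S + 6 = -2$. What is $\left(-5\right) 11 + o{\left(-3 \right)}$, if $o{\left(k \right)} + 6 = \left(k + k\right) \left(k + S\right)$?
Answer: $5$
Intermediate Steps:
$S = -8$ ($S = -6 - 2 = -8$)
$o{\left(k \right)} = -6 + 2 k \left(-8 + k\right)$ ($o{\left(k \right)} = -6 + \left(k + k\right) \left(k - 8\right) = -6 + 2 k \left(-8 + k\right)$)
$\left(-5\right) 11 + o{\left(-3 \right)} = \left(-5\right) 11 - \left(-42 - 18\right) = -55 + \left(-6 + 48 + 2 \cdot 9\right) = -55 + \left(-6 + 48 + 18\right) = -55 + 60 = 5$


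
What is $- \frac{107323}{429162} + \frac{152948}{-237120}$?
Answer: $- \frac{1265109713}{1413373520} \approx -0.8951$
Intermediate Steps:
$- \frac{107323}{429162} + \frac{152948}{-237120} = \left(-107323\right) \frac{1}{429162} + 152948 \left(- \frac{1}{237120}\right) = - \frac{107323}{429162} - \frac{38237}{59280} = - \frac{1265109713}{1413373520}$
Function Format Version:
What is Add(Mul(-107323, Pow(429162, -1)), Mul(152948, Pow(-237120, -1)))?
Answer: Rational(-1265109713, 1413373520) ≈ -0.89510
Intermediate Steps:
Add(Mul(-107323, Pow(429162, -1)), Mul(152948, Pow(-237120, -1))) = Add(Mul(-107323, Rational(1, 429162)), Mul(152948, Rational(-1, 237120))) = Add(Rational(-107323, 429162), Rational(-38237, 59280)) = Rational(-1265109713, 1413373520)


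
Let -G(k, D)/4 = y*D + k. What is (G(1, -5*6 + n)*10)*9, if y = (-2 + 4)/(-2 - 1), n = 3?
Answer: -6840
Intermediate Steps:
y = -⅔ (y = 2/(-3) = 2*(-⅓) = -⅔ ≈ -0.66667)
G(k, D) = -4*k + 8*D/3 (G(k, D) = -4*(-2*D/3 + k) = -4*(k - 2*D/3) = -4*k + 8*D/3)
(G(1, -5*6 + n)*10)*9 = ((-4*1 + 8*(-5*6 + 3)/3)*10)*9 = ((-4 + 8*(-30 + 3)/3)*10)*9 = ((-4 + (8/3)*(-27))*10)*9 = ((-4 - 72)*10)*9 = -76*10*9 = -760*9 = -6840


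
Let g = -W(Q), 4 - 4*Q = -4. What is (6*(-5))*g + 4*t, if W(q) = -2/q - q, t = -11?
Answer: -134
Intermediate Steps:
Q = 2 (Q = 1 - 1/4*(-4) = 1 + 1 = 2)
W(q) = -q - 2/q
g = 3 (g = -(-1*2 - 2/2) = -(-2 - 2*1/2) = -(-2 - 1) = -1*(-3) = 3)
(6*(-5))*g + 4*t = (6*(-5))*3 + 4*(-11) = -30*3 - 44 = -90 - 44 = -134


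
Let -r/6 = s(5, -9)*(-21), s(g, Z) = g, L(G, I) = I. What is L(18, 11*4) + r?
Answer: 674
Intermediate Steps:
r = 630 (r = -30*(-21) = -6*(-105) = 630)
L(18, 11*4) + r = 11*4 + 630 = 44 + 630 = 674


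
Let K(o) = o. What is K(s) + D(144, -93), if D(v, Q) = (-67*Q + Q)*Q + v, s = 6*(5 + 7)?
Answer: -570618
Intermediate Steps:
s = 72 (s = 6*12 = 72)
D(v, Q) = v - 66*Q² (D(v, Q) = (-66*Q)*Q + v = -66*Q² + v = v - 66*Q²)
K(s) + D(144, -93) = 72 + (144 - 66*(-93)²) = 72 + (144 - 66*8649) = 72 + (144 - 570834) = 72 - 570690 = -570618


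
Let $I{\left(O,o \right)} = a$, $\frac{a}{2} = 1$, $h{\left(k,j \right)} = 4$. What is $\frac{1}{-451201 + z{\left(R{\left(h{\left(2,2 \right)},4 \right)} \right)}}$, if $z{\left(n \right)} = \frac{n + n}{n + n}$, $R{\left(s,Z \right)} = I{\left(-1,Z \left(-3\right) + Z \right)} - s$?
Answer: $- \frac{1}{451200} \approx -2.2163 \cdot 10^{-6}$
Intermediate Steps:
$a = 2$ ($a = 2 \cdot 1 = 2$)
$I{\left(O,o \right)} = 2$
$R{\left(s,Z \right)} = 2 - s$
$z{\left(n \right)} = 1$ ($z{\left(n \right)} = \frac{2 n}{2 n} = 2 n \frac{1}{2 n} = 1$)
$\frac{1}{-451201 + z{\left(R{\left(h{\left(2,2 \right)},4 \right)} \right)}} = \frac{1}{-451201 + 1} = \frac{1}{-451200} = - \frac{1}{451200}$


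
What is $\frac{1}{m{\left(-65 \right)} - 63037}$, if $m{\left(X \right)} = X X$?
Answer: $- \frac{1}{58812} \approx -1.7003 \cdot 10^{-5}$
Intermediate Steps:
$m{\left(X \right)} = X^{2}$
$\frac{1}{m{\left(-65 \right)} - 63037} = \frac{1}{\left(-65\right)^{2} - 63037} = \frac{1}{4225 - 63037} = \frac{1}{-58812} = - \frac{1}{58812}$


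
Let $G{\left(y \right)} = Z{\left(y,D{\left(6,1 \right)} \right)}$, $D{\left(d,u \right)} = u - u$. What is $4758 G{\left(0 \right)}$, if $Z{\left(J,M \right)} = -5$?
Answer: $-23790$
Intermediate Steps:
$D{\left(d,u \right)} = 0$
$G{\left(y \right)} = -5$
$4758 G{\left(0 \right)} = 4758 \left(-5\right) = -23790$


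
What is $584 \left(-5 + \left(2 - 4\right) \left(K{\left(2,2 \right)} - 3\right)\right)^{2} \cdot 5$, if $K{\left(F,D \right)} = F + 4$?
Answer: $353320$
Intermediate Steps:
$K{\left(F,D \right)} = 4 + F$
$584 \left(-5 + \left(2 - 4\right) \left(K{\left(2,2 \right)} - 3\right)\right)^{2} \cdot 5 = 584 \left(-5 + \left(2 - 4\right) \left(\left(4 + 2\right) - 3\right)\right)^{2} \cdot 5 = 584 \left(-5 - 2 \left(6 - 3\right)\right)^{2} \cdot 5 = 584 \left(-5 - 6\right)^{2} \cdot 5 = 584 \left(-11\right)^{2} \cdot 5 = 584 \cdot 121 \cdot 5 = 584 \cdot 605 = 353320$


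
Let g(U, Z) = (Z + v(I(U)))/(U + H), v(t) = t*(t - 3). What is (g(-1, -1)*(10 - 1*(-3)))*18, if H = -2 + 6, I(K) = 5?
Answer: 702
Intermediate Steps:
v(t) = t*(-3 + t)
H = 4
g(U, Z) = (10 + Z)/(4 + U) (g(U, Z) = (Z + 5*(-3 + 5))/(U + 4) = (Z + 5*2)/(4 + U) = (Z + 10)/(4 + U) = (10 + Z)/(4 + U))
(g(-1, -1)*(10 - 1*(-3)))*18 = (((10 - 1)/(4 - 1))*(10 - 1*(-3)))*18 = ((9/3)*(10 + 3))*18 = (((⅓)*9)*13)*18 = (3*13)*18 = 39*18 = 702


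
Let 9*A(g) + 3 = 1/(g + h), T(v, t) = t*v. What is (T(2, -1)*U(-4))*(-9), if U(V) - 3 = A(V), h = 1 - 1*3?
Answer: 143/3 ≈ 47.667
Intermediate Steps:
h = -2 (h = 1 - 3 = -2)
A(g) = -⅓ + 1/(9*(-2 + g)) (A(g) = -⅓ + 1/(9*(g - 2)) = -⅓ + 1/(9*(-2 + g)))
U(V) = 3 + (7 - 3*V)/(9*(-2 + V))
(T(2, -1)*U(-4))*(-9) = ((-1*2)*((-47 + 24*(-4))/(9*(-2 - 4))))*(-9) = -2*(-47 - 96)/(9*(-6))*(-9) = -2*(-1)*(-143)/(9*6)*(-9) = -2*143/54*(-9) = -143/27*(-9) = 143/3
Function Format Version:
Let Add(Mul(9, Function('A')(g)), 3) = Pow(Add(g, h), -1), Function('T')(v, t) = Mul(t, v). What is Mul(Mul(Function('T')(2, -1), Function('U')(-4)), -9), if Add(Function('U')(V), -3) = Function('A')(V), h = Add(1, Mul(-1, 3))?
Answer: Rational(143, 3) ≈ 47.667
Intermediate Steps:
h = -2 (h = Add(1, -3) = -2)
Function('A')(g) = Add(Rational(-1, 3), Mul(Rational(1, 9), Pow(Add(-2, g), -1))) (Function('A')(g) = Add(Rational(-1, 3), Mul(Rational(1, 9), Pow(Add(g, -2), -1))) = Add(Rational(-1, 3), Mul(Rational(1, 9), Pow(Add(-2, g), -1))))
Function('U')(V) = Add(3, Mul(Rational(1, 9), Pow(Add(-2, V), -1), Add(7, Mul(-3, V))))
Mul(Mul(Function('T')(2, -1), Function('U')(-4)), -9) = Mul(Mul(Mul(-1, 2), Mul(Rational(1, 9), Pow(Add(-2, -4), -1), Add(-47, Mul(24, -4)))), -9) = Mul(Mul(-2, Mul(Rational(1, 9), Pow(-6, -1), Add(-47, -96))), -9) = Mul(Mul(-2, Mul(Rational(1, 9), Rational(-1, 6), -143)), -9) = Mul(Mul(-2, Rational(143, 54)), -9) = Mul(Rational(-143, 27), -9) = Rational(143, 3)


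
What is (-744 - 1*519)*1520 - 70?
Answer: -1919830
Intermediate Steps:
(-744 - 1*519)*1520 - 70 = (-744 - 519)*1520 - 70 = -1263*1520 - 70 = -1919760 - 70 = -1919830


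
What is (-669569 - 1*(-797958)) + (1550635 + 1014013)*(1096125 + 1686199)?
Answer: 7135681810341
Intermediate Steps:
(-669569 - 1*(-797958)) + (1550635 + 1014013)*(1096125 + 1686199) = (-669569 + 797958) + 2564648*2782324 = 128389 + 7135681681952 = 7135681810341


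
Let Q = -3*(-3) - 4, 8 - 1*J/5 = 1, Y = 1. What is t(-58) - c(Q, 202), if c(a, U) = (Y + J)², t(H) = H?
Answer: -1354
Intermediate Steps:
J = 35 (J = 40 - 5*1 = 40 - 5 = 35)
Q = 5 (Q = 9 - 4 = 5)
c(a, U) = 1296 (c(a, U) = (1 + 35)² = 36² = 1296)
t(-58) - c(Q, 202) = -58 - 1*1296 = -58 - 1296 = -1354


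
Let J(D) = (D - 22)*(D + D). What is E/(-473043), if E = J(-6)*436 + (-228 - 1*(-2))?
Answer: -146270/473043 ≈ -0.30921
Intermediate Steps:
J(D) = 2*D*(-22 + D) (J(D) = (-22 + D)*(2*D) = 2*D*(-22 + D))
E = 146270 (E = (2*(-6)*(-22 - 6))*436 + (-228 - 1*(-2)) = (2*(-6)*(-28))*436 + (-228 + 2) = 336*436 - 226 = 146496 - 226 = 146270)
E/(-473043) = 146270/(-473043) = 146270*(-1/473043) = -146270/473043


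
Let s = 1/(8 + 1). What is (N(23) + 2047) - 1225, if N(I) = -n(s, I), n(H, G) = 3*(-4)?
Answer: 834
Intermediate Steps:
s = 1/9 ≈ 0.11111
n(H, G) = -12
N(I) = 12 (N(I) = -1*(-12) = 12)
(N(23) + 2047) - 1225 = (12 + 2047) - 1225 = 2059 - 1225 = 834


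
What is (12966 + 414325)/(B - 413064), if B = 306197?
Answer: -427291/106867 ≈ -3.9983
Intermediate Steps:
(12966 + 414325)/(B - 413064) = (12966 + 414325)/(306197 - 413064) = 427291/(-106867) = 427291*(-1/106867) = -427291/106867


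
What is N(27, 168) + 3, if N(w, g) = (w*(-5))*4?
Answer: -537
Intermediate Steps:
N(w, g) = -20*w (N(w, g) = -5*w*4 = -20*w)
N(27, 168) + 3 = -20*27 + 3 = -540 + 3 = -537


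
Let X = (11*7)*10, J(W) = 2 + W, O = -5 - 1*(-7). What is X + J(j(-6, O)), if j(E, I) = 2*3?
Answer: 778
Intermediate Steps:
O = 2 (O = -5 + 7 = 2)
j(E, I) = 6
X = 770 (X = 77*10 = 770)
X + J(j(-6, O)) = 770 + (2 + 6) = 770 + 8 = 778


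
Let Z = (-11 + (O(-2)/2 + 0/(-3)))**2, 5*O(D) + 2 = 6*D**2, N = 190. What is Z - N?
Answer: -2814/25 ≈ -112.56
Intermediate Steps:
O(D) = -2/5 + 6*D**2/5 (O(D) = -2/5 + (6*D**2)/5 = -2/5 + 6*D**2/5)
Z = 1936/25 (Z = (-11 + ((-2/5 + (6/5)*(-2)**2)/2 + 0/(-3)))**2 = (-11 + ((-2/5 + (6/5)*4)*(1/2) + 0*(-1/3)))**2 = (-11 + ((-2/5 + 24/5)*(1/2) + 0))**2 = (-11 + ((22/5)*(1/2) + 0))**2 = (-11 + (11/5 + 0))**2 = (-11 + 11/5)**2 = (-44/5)**2 = 1936/25 ≈ 77.440)
Z - N = 1936/25 - 1*190 = 1936/25 - 190 = -2814/25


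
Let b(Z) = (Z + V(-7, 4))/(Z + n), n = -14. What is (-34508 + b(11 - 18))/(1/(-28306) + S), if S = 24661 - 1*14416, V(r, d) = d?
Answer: -6837455830/2029964783 ≈ -3.3683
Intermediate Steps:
b(Z) = (4 + Z)/(-14 + Z) (b(Z) = (Z + 4)/(Z - 14) = (4 + Z)/(-14 + Z))
S = 10245 (S = 24661 - 14416 = 10245)
(-34508 + b(11 - 18))/(1/(-28306) + S) = (-34508 + (4 + (11 - 18))/(-14 + (11 - 18)))/(1/(-28306) + 10245) = (-34508 + (4 - 7)/(-14 - 7))/(-1/28306 + 10245) = (-34508 - 3/(-21))/(289994969/28306) = (-34508 - 1/21*(-3))*(28306/289994969) = (-34508 + ⅐)*(28306/289994969) = -241555/7*28306/289994969 = -6837455830/2029964783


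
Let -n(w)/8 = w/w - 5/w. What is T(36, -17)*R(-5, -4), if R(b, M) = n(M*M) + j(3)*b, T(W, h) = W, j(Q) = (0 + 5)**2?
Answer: -4698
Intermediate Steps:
j(Q) = 25 (j(Q) = 5**2 = 25)
n(w) = -8 + 40/w (n(w) = -8*(w/w - 5/w) = -8*(1 - 5/w) = -8 + 40/w)
R(b, M) = -8 + 25*b + 40/M**2 (R(b, M) = (-8 + 40/((M*M))) + 25*b = (-8 + 40/(M**2)) + 25*b = (-8 + 40/M**2) + 25*b = -8 + 25*b + 40/M**2)
T(36, -17)*R(-5, -4) = 36*(-8 + 25*(-5) + 40/(-4)**2) = 36*(-8 - 125 + 40*(1/16)) = 36*(-8 - 125 + 5/2) = 36*(-261/2) = -4698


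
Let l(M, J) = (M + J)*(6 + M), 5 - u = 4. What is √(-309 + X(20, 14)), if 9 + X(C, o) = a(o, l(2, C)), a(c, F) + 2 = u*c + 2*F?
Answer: √46 ≈ 6.7823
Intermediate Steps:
u = 1 (u = 5 - 1*4 = 5 - 4 = 1)
l(M, J) = (6 + M)*(J + M) (l(M, J) = (J + M)*(6 + M) = (6 + M)*(J + M))
a(c, F) = -2 + c + 2*F (a(c, F) = -2 + (1*c + 2*F) = -2 + (c + 2*F) = -2 + c + 2*F)
X(C, o) = 21 + o + 16*C (X(C, o) = -9 + (-2 + o + 2*(2² + 6*C + 6*2 + C*2)) = -9 + (-2 + o + 2*(4 + 6*C + 12 + 2*C)) = -9 + (-2 + o + 2*(16 + 8*C)) = -9 + (-2 + o + (32 + 16*C)) = -9 + (30 + o + 16*C) = 21 + o + 16*C)
√(-309 + X(20, 14)) = √(-309 + (21 + 14 + 16*20)) = √(-309 + (21 + 14 + 320)) = √(-309 + 355) = √46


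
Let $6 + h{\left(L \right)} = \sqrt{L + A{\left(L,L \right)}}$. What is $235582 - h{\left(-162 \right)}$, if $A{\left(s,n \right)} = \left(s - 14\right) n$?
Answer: $235588 - 45 \sqrt{14} \approx 2.3542 \cdot 10^{5}$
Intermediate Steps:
$A{\left(s,n \right)} = n \left(-14 + s\right)$ ($A{\left(s,n \right)} = \left(s - 14\right) n = \left(-14 + s\right) n = n \left(-14 + s\right)$)
$h{\left(L \right)} = -6 + \sqrt{L + L \left(-14 + L\right)}$
$235582 - h{\left(-162 \right)} = 235582 - \left(-6 + \sqrt{- 162 \left(-13 - 162\right)}\right) = 235582 - \left(-6 + \sqrt{\left(-162\right) \left(-175\right)}\right) = 235582 - \left(-6 + \sqrt{28350}\right) = 235582 - \left(-6 + 45 \sqrt{14}\right) = 235582 + \left(6 - 45 \sqrt{14}\right) = 235588 - 45 \sqrt{14}$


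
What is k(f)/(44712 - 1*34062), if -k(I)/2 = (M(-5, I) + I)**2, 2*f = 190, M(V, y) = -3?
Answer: -8464/5325 ≈ -1.5895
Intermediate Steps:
f = 95 (f = (1/2)*190 = 95)
k(I) = -2*(-3 + I)**2
k(f)/(44712 - 1*34062) = (-2*(-3 + 95)**2)/(44712 - 1*34062) = (-2*92**2)/(44712 - 34062) = -2*8464/10650 = -16928*1/10650 = -8464/5325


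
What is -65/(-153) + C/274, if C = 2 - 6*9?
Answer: 4927/20961 ≈ 0.23506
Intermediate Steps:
C = -52 (C = 2 - 54 = -52)
-65/(-153) + C/274 = -65/(-153) - 52/274 = -65*(-1/153) - 52*1/274 = 65/153 - 26/137 = 4927/20961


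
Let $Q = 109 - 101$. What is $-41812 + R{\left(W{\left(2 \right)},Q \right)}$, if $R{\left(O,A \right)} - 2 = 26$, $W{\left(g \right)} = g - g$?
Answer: $-41784$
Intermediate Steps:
$Q = 8$
$W{\left(g \right)} = 0$
$R{\left(O,A \right)} = 28$ ($R{\left(O,A \right)} = 2 + 26 = 28$)
$-41812 + R{\left(W{\left(2 \right)},Q \right)} = -41812 + 28 = -41784$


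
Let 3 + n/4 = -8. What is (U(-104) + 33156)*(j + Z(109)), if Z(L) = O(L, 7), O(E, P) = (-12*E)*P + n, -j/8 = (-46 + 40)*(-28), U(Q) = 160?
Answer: -351283904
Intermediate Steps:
n = -44 (n = -12 + 4*(-8) = -12 - 32 = -44)
j = -1344 (j = -8*(-46 + 40)*(-28) = -(-48)*(-28) = -8*168 = -1344)
O(E, P) = -44 - 12*E*P (O(E, P) = (-12*E)*P - 44 = -12*E*P - 44 = -44 - 12*E*P)
Z(L) = -44 - 84*L (Z(L) = -44 - 12*L*7 = -44 - 84*L)
(U(-104) + 33156)*(j + Z(109)) = (160 + 33156)*(-1344 + (-44 - 84*109)) = 33316*(-1344 + (-44 - 9156)) = 33316*(-1344 - 9200) = 33316*(-10544) = -351283904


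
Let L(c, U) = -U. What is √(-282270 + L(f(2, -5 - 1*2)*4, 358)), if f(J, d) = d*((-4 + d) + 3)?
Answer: 2*I*√70657 ≈ 531.63*I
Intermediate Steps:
f(J, d) = d*(-1 + d)
√(-282270 + L(f(2, -5 - 1*2)*4, 358)) = √(-282270 - 1*358) = √(-282270 - 358) = √(-282628) = 2*I*√70657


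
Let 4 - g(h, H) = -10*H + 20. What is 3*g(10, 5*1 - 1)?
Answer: 72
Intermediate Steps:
g(h, H) = -16 + 10*H (g(h, H) = 4 - (-10*H + 20) = 4 - (20 - 10*H) = 4 + (-20 + 10*H) = -16 + 10*H)
3*g(10, 5*1 - 1) = 3*(-16 + 10*(5*1 - 1)) = 3*(-16 + 10*(5 - 1)) = 3*(-16 + 10*4) = 3*(-16 + 40) = 3*24 = 72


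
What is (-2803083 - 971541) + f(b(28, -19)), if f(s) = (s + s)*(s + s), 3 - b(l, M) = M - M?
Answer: -3774588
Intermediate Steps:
b(l, M) = 3 (b(l, M) = 3 - (M - M) = 3 - 1*0 = 3 + 0 = 3)
f(s) = 4*s² (f(s) = (2*s)*(2*s) = 4*s²)
(-2803083 - 971541) + f(b(28, -19)) = (-2803083 - 971541) + 4*3² = -3774624 + 4*9 = -3774624 + 36 = -3774588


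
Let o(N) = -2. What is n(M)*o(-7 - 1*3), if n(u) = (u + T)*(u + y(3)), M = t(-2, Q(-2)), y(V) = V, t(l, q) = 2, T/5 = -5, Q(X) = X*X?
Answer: 230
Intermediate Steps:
Q(X) = X²
T = -25 (T = 5*(-5) = -25)
M = 2
n(u) = (-25 + u)*(3 + u) (n(u) = (u - 25)*(u + 3) = (-25 + u)*(3 + u))
n(M)*o(-7 - 1*3) = (-75 + 2² - 22*2)*(-2) = (-75 + 4 - 44)*(-2) = -115*(-2) = 230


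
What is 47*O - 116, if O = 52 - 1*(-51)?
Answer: 4725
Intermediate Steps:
O = 103 (O = 52 + 51 = 103)
47*O - 116 = 47*103 - 116 = 4841 - 116 = 4725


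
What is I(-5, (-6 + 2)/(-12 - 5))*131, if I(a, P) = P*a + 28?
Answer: 59736/17 ≈ 3513.9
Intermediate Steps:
I(a, P) = 28 + P*a
I(-5, (-6 + 2)/(-12 - 5))*131 = (28 + ((-6 + 2)/(-12 - 5))*(-5))*131 = (28 - 4/(-17)*(-5))*131 = (28 - 4*(-1/17)*(-5))*131 = (28 + (4/17)*(-5))*131 = (28 - 20/17)*131 = (456/17)*131 = 59736/17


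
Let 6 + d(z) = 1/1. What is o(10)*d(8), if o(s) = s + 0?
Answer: -50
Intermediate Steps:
o(s) = s
d(z) = -5 (d(z) = -6 + 1/1 = -6 + 1 = -5)
o(10)*d(8) = 10*(-5) = -50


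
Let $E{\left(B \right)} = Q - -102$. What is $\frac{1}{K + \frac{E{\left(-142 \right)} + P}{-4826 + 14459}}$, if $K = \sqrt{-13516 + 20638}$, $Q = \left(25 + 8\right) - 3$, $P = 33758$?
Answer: $- \frac{163231185}{329867621479} + \frac{92794689 \sqrt{7122}}{659735242958} \approx 0.011375$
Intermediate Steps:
$Q = 30$ ($Q = 33 - 3 = 30$)
$K = \sqrt{7122} \approx 84.392$
$E{\left(B \right)} = 132$ ($E{\left(B \right)} = 30 - -102 = 30 + 102 = 132$)
$\frac{1}{K + \frac{E{\left(-142 \right)} + P}{-4826 + 14459}} = \frac{1}{\sqrt{7122} + \frac{132 + 33758}{-4826 + 14459}} = \frac{1}{\sqrt{7122} + \frac{33890}{9633}} = \frac{1}{\frac{33890}{9633} + \sqrt{7122}}$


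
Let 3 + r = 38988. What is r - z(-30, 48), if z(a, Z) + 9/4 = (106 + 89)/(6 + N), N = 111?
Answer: 467827/12 ≈ 38986.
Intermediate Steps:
r = 38985 (r = -3 + 38988 = 38985)
z(a, Z) = -7/12 (z(a, Z) = -9/4 + (106 + 89)/(6 + 111) = -9/4 + 195/117 = -9/4 + 195*(1/117) = -9/4 + 5/3 = -7/12)
r - z(-30, 48) = 38985 - 1*(-7/12) = 38985 + 7/12 = 467827/12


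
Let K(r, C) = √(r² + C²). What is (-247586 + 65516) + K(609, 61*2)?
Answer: -182070 + √385765 ≈ -1.8145e+5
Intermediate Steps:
K(r, C) = √(C² + r²)
(-247586 + 65516) + K(609, 61*2) = (-247586 + 65516) + √((61*2)² + 609²) = -182070 + √(122² + 370881) = -182070 + √(14884 + 370881) = -182070 + √385765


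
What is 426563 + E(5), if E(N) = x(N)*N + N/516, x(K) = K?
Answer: 220119413/516 ≈ 4.2659e+5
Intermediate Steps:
E(N) = N² + N/516 (E(N) = N*N + N/516 = N² + N*(1/516) = N² + N/516)
426563 + E(5) = 426563 + 5*(1/516 + 5) = 426563 + 5*(2581/516) = 426563 + 12905/516 = 220119413/516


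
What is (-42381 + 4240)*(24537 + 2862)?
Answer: -1045025259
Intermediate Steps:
(-42381 + 4240)*(24537 + 2862) = -38141*27399 = -1045025259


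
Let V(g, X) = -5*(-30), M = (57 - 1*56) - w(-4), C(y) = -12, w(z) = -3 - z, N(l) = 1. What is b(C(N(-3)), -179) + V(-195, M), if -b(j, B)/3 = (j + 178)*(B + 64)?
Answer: 57420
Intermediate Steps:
M = 0 (M = (57 - 1*56) - (-3 - 1*(-4)) = (57 - 56) - (-3 + 4) = 1 - 1*1 = 1 - 1 = 0)
V(g, X) = 150
b(j, B) = -3*(64 + B)*(178 + j) (b(j, B) = -3*(j + 178)*(B + 64) = -3*(178 + j)*(64 + B) = -3*(64 + B)*(178 + j))
b(C(N(-3)), -179) + V(-195, M) = (-34176 - 534*(-179) - 192*(-12) - 3*(-179)*(-12)) + 150 = (-34176 + 95586 + 2304 - 6444) + 150 = 57270 + 150 = 57420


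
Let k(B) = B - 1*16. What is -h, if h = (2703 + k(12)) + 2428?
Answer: -5127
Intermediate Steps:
k(B) = -16 + B (k(B) = B - 16 = -16 + B)
h = 5127 (h = (2703 + (-16 + 12)) + 2428 = (2703 - 4) + 2428 = 2699 + 2428 = 5127)
-h = -1*5127 = -5127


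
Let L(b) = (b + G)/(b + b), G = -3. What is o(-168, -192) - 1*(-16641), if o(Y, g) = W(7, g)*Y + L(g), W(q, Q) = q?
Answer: 1979585/128 ≈ 15466.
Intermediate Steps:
L(b) = (-3 + b)/(2*b) (L(b) = (b - 3)/(b + b) = (-3 + b)/((2*b)) = (-3 + b)*(1/(2*b)) = (-3 + b)/(2*b))
o(Y, g) = 7*Y + (-3 + g)/(2*g)
o(-168, -192) - 1*(-16641) = (½)*(-3 - 192 + 14*(-168)*(-192))/(-192) - 1*(-16641) = (½)*(-1/192)*(-3 - 192 + 451584) + 16641 = (½)*(-1/192)*451389 + 16641 = -150463/128 + 16641 = 1979585/128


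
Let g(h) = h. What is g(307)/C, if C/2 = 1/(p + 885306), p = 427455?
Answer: 403017627/2 ≈ 2.0151e+8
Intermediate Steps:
C = 2/1312761 (C = 2/(427455 + 885306) = 2/1312761 ≈ 1.5235e-6)
g(307)/C = 307/(2/1312761) = 307*(1312761/2) = 403017627/2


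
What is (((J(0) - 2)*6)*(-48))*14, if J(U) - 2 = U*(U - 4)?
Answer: 0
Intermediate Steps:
J(U) = 2 + U*(-4 + U) (J(U) = 2 + U*(U - 4) = 2 + U*(-4 + U))
(((J(0) - 2)*6)*(-48))*14 = ((((2 + 0² - 4*0) - 2)*6)*(-48))*14 = ((((2 + 0 + 0) - 2)*6)*(-48))*14 = (((2 - 2)*6)*(-48))*14 = ((0*6)*(-48))*14 = (0*(-48))*14 = 0*14 = 0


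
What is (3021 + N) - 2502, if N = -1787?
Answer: -1268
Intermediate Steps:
(3021 + N) - 2502 = (3021 - 1787) - 2502 = 1234 - 2502 = -1268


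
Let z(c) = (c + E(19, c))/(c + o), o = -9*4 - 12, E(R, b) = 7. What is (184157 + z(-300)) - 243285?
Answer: -20576251/348 ≈ -59127.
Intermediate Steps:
o = -48 (o = -36 - 12 = -48)
z(c) = (7 + c)/(-48 + c) (z(c) = (c + 7)/(c - 48) = (7 + c)/(-48 + c))
(184157 + z(-300)) - 243285 = (184157 + (7 - 300)/(-48 - 300)) - 243285 = (184157 - 293/(-348)) - 243285 = (184157 - 1/348*(-293)) - 243285 = (184157 + 293/348) - 243285 = 64086929/348 - 243285 = -20576251/348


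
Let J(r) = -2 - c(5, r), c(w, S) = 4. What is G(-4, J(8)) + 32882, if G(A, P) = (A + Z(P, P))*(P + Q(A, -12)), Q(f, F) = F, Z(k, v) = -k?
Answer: 32846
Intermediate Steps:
J(r) = -6 (J(r) = -2 - 1*4 = -2 - 4 = -6)
G(A, P) = (-12 + P)*(A - P) (G(A, P) = (A - P)*(P - 12) = (A - P)*(-12 + P) = (-12 + P)*(A - P))
G(-4, J(8)) + 32882 = (-1*(-6)² - 12*(-4) + 12*(-6) - 4*(-6)) + 32882 = (-1*36 + 48 - 72 + 24) + 32882 = (-36 + 48 - 72 + 24) + 32882 = -36 + 32882 = 32846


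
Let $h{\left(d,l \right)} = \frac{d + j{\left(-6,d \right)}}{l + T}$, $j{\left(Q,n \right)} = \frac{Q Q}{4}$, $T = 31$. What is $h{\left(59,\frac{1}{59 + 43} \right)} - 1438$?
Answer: $- \frac{4541458}{3163} \approx -1435.8$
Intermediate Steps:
$j{\left(Q,n \right)} = \frac{Q^{2}}{4}$ ($j{\left(Q,n \right)} = Q^{2} \cdot \frac{1}{4} = \frac{Q^{2}}{4}$)
$h{\left(d,l \right)} = \frac{9 + d}{31 + l}$ ($h{\left(d,l \right)} = \frac{d + \frac{\left(-6\right)^{2}}{4}}{l + 31} = \frac{d + \frac{1}{4} \cdot 36}{31 + l} = \frac{d + 9}{31 + l} = \frac{9 + d}{31 + l}$)
$h{\left(59,\frac{1}{59 + 43} \right)} - 1438 = \frac{9 + 59}{31 + \frac{1}{59 + 43}} - 1438 = \frac{1}{31 + \frac{1}{102}} \cdot 68 - 1438 = \frac{1}{\frac{3163}{102}} \cdot 68 - 1438 = \frac{102}{3163} \cdot 68 - 1438 = \frac{6936}{3163} - 1438 = - \frac{4541458}{3163}$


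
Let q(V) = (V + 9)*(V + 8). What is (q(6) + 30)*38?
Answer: 9120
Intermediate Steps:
q(V) = (8 + V)*(9 + V) (q(V) = (9 + V)*(8 + V) = (8 + V)*(9 + V))
(q(6) + 30)*38 = ((72 + 6² + 17*6) + 30)*38 = ((72 + 36 + 102) + 30)*38 = (210 + 30)*38 = 240*38 = 9120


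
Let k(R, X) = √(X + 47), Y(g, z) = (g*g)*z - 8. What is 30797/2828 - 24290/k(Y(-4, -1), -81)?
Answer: 30797/2828 + 12145*I*√34/17 ≈ 10.89 + 4165.7*I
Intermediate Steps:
Y(g, z) = -8 + z*g² (Y(g, z) = g²*z - 8 = z*g² - 8 = -8 + z*g²)
k(R, X) = √(47 + X)
30797/2828 - 24290/k(Y(-4, -1), -81) = 30797/2828 - 24290/√(47 - 81) = 30797*(1/2828) - 24290*(-I*√34/34) = 30797/2828 - 24290*(-I*√34/34) = 30797/2828 - (-12145)*I*√34/17 = 30797/2828 + 12145*I*√34/17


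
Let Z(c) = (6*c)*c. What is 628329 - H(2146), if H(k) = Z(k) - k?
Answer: -27001421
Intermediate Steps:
Z(c) = 6*c²
H(k) = -k + 6*k² (H(k) = 6*k² - k = -k + 6*k²)
628329 - H(2146) = 628329 - 2146*(-1 + 6*2146) = 628329 - 2146*(-1 + 12876) = 628329 - 2146*12875 = 628329 - 1*27629750 = 628329 - 27629750 = -27001421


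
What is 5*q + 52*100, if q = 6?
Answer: 5230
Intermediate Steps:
5*q + 52*100 = 5*6 + 52*100 = 30 + 5200 = 5230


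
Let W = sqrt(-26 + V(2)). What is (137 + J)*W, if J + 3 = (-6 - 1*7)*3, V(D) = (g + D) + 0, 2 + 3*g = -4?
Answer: 95*I*sqrt(26) ≈ 484.41*I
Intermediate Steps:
g = -2 (g = -2/3 + (1/3)*(-4) = -2/3 - 4/3 = -2)
V(D) = -2 + D (V(D) = (-2 + D) + 0 = -2 + D)
J = -42 (J = -3 + (-6 - 1*7)*3 = -3 + (-6 - 7)*3 = -3 - 13*3 = -3 - 39 = -42)
W = I*sqrt(26) (W = sqrt(-26 + (-2 + 2)) = sqrt(-26 + 0) = sqrt(-26) = I*sqrt(26) ≈ 5.099*I)
(137 + J)*W = (137 - 42)*(I*sqrt(26)) = 95*(I*sqrt(26)) = 95*I*sqrt(26)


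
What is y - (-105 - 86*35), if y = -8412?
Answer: -5297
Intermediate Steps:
y - (-105 - 86*35) = -8412 - (-105 - 86*35) = -8412 - (-105 - 3010) = -8412 - 1*(-3115) = -8412 + 3115 = -5297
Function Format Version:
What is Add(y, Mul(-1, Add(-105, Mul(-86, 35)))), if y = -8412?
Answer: -5297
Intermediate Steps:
Add(y, Mul(-1, Add(-105, Mul(-86, 35)))) = Add(-8412, Mul(-1, Add(-105, Mul(-86, 35)))) = Add(-8412, Mul(-1, Add(-105, -3010))) = Add(-8412, Mul(-1, -3115)) = Add(-8412, 3115) = -5297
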